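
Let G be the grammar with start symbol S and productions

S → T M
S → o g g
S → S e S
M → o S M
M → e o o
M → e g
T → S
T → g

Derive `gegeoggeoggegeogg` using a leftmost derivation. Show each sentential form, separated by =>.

S => SeS   [S → S e S]
SeS => TMeS   [S → T M]
TMeS => SMeS   [T → S]
SMeS => SeSMeS   [S → S e S]
SeSMeS => SeSeSMeS   [S → S e S]
SeSeSMeS => TMeSeSMeS   [S → T M]
TMeSeSMeS => gMeSeSMeS   [T → g]
gMeSeSMeS => gegeSeSMeS   [M → e g]
gegeSeSMeS => gegeoggeSMeS   [S → o g g]
gegeoggeSMeS => gegeoggeoggMeS   [S → o g g]
gegeoggeoggMeS => gegeoggeoggegeS   [M → e g]
gegeoggeoggegeS => gegeoggeoggegeogg   [S → o g g]

S=>SeS=>TMeS=>SMeS=>SeSMeS=>SeSeSMeS=>TMeSeSMeS=>gMeSeSMeS=>gegeSeSMeS=>gegeoggeSMeS=>gegeoggeoggMeS=>gegeoggeoggegeS=>gegeoggeoggegeogg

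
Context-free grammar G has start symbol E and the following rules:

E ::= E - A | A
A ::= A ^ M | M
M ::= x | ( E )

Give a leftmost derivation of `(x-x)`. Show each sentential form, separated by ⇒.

E ⇒ A ⇒ M ⇒ (E) ⇒ (E-A) ⇒ (A-A) ⇒ (M-A) ⇒ (x-A) ⇒ (x-M) ⇒ (x-x)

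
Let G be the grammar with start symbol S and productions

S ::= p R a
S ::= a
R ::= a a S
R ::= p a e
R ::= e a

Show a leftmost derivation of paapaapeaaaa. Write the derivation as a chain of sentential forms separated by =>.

S => pRa   [S ::= p R a]
pRa => paaSa   [R ::= a a S]
paaSa => paapRaa   [S ::= p R a]
paapRaa => paapaaSaa   [R ::= a a S]
paapaaSaa => paapaapRaaa   [S ::= p R a]
paapaapRaaa => paapaapeaaaa   [R ::= e a]

S => pRa => paaSa => paapRaa => paapaaSaa => paapaapRaaa => paapaapeaaaa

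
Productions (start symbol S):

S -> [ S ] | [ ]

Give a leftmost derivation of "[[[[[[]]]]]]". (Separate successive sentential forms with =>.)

S => [S] => [[S]] => [[[S]]] => [[[[S]]]] => [[[[[S]]]]] => [[[[[[]]]]]]

S => [S]   [S -> [ S ]]
[S] => [[S]]   [S -> [ S ]]
[[S]] => [[[S]]]   [S -> [ S ]]
[[[S]]] => [[[[S]]]]   [S -> [ S ]]
[[[[S]]]] => [[[[[S]]]]]   [S -> [ S ]]
[[[[[S]]]]] => [[[[[[]]]]]]   [S -> [ ]]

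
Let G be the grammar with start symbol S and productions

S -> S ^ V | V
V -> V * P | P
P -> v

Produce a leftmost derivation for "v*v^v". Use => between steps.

S => S^V   [S -> S ^ V]
S^V => V^V   [S -> V]
V^V => V*P^V   [V -> V * P]
V*P^V => P*P^V   [V -> P]
P*P^V => v*P^V   [P -> v]
v*P^V => v*v^V   [P -> v]
v*v^V => v*v^P   [V -> P]
v*v^P => v*v^v   [P -> v]

S => S^V => V^V => V*P^V => P*P^V => v*P^V => v*v^V => v*v^P => v*v^v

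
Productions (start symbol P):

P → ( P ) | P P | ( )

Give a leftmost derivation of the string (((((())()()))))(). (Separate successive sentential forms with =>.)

P => PP => (P)P => ((P))P => (((P)))P => ((((P))))P => ((((PP))))P => ((((PPP))))P => (((((P)PP))))P => (((((())PP))))P => (((((())()P))))P => (((((())()()))))P => (((((())()()))))()

P => PP   [P → P P]
PP => (P)P   [P → ( P )]
(P)P => ((P))P   [P → ( P )]
((P))P => (((P)))P   [P → ( P )]
(((P)))P => ((((P))))P   [P → ( P )]
((((P))))P => ((((PP))))P   [P → P P]
((((PP))))P => ((((PPP))))P   [P → P P]
((((PPP))))P => (((((P)PP))))P   [P → ( P )]
(((((P)PP))))P => (((((())PP))))P   [P → ( )]
(((((())PP))))P => (((((())()P))))P   [P → ( )]
(((((())()P))))P => (((((())()()))))P   [P → ( )]
(((((())()()))))P => (((((())()()))))()   [P → ( )]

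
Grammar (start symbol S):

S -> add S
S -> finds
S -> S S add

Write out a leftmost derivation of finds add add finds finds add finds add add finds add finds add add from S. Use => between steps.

S => S S add   [S -> S S add]
S S add => finds S add   [S -> finds]
finds S add => finds S S add add   [S -> S S add]
finds S S add add => finds add S S add add   [S -> add S]
finds add S S add add => finds add S S add S add add   [S -> S S add]
finds add S S add S add add => finds add S S add S add S add add   [S -> S S add]
finds add S S add S add S add add => finds add add S S add S add S add add   [S -> add S]
finds add add S S add S add S add add => finds add add S S add S add S add S add add   [S -> S S add]
finds add add S S add S add S add S add add => finds add add finds S add S add S add S add add   [S -> finds]
finds add add finds S add S add S add S add add => finds add add finds finds add S add S add S add add   [S -> finds]
finds add add finds finds add S add S add S add add => finds add add finds finds add finds add S add S add add   [S -> finds]
finds add add finds finds add finds add S add S add add => finds add add finds finds add finds add add S add S add add   [S -> add S]
finds add add finds finds add finds add add S add S add add => finds add add finds finds add finds add add finds add S add add   [S -> finds]
finds add add finds finds add finds add add finds add S add add => finds add add finds finds add finds add add finds add finds add add   [S -> finds]

S => S S add => finds S add => finds S S add add => finds add S S add add => finds add S S add S add add => finds add S S add S add S add add => finds add add S S add S add S add add => finds add add S S add S add S add S add add => finds add add finds S add S add S add S add add => finds add add finds finds add S add S add S add add => finds add add finds finds add finds add S add S add add => finds add add finds finds add finds add add S add S add add => finds add add finds finds add finds add add finds add S add add => finds add add finds finds add finds add add finds add finds add add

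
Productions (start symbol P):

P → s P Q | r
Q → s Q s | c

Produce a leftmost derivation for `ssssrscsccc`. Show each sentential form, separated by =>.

P=>sPQ=>ssPQQ=>sssPQQQ=>ssssPQQQQ=>ssssrQQQQ=>ssssrsQsQQQ=>ssssrscsQQQ=>ssssrscscQQ=>ssssrscsccQ=>ssssrscsccc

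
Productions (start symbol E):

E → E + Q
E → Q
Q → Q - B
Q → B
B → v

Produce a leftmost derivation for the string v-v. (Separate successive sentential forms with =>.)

E => Q => Q-B => B-B => v-B => v-v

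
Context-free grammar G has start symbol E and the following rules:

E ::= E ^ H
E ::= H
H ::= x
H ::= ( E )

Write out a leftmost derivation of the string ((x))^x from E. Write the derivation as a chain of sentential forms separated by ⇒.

E ⇒ E^H   [E ::= E ^ H]
E^H ⇒ H^H   [E ::= H]
H^H ⇒ (E)^H   [H ::= ( E )]
(E)^H ⇒ (H)^H   [E ::= H]
(H)^H ⇒ ((E))^H   [H ::= ( E )]
((E))^H ⇒ ((H))^H   [E ::= H]
((H))^H ⇒ ((x))^H   [H ::= x]
((x))^H ⇒ ((x))^x   [H ::= x]

E ⇒ E^H ⇒ H^H ⇒ (E)^H ⇒ (H)^H ⇒ ((E))^H ⇒ ((H))^H ⇒ ((x))^H ⇒ ((x))^x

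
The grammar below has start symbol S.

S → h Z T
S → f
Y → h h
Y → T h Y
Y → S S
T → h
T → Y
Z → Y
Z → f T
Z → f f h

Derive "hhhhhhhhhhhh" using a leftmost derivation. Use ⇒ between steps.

S ⇒ hZT ⇒ hYT ⇒ hThYT ⇒ hYhYT ⇒ hThYhYT ⇒ hYhYhYT ⇒ hThYhYhYT ⇒ hhhYhYhYT ⇒ hhhhhhYhYT ⇒ hhhhhhhhhYT ⇒ hhhhhhhhhhhT ⇒ hhhhhhhhhhhh

S ⇒ hZT   [S → h Z T]
hZT ⇒ hYT   [Z → Y]
hYT ⇒ hThYT   [Y → T h Y]
hThYT ⇒ hYhYT   [T → Y]
hYhYT ⇒ hThYhYT   [Y → T h Y]
hThYhYT ⇒ hYhYhYT   [T → Y]
hYhYhYT ⇒ hThYhYhYT   [Y → T h Y]
hThYhYhYT ⇒ hhhYhYhYT   [T → h]
hhhYhYhYT ⇒ hhhhhhYhYT   [Y → h h]
hhhhhhYhYT ⇒ hhhhhhhhhYT   [Y → h h]
hhhhhhhhhYT ⇒ hhhhhhhhhhhT   [Y → h h]
hhhhhhhhhhhT ⇒ hhhhhhhhhhhh   [T → h]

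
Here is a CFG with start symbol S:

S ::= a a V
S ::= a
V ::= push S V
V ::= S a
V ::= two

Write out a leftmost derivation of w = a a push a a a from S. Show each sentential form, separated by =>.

S => a a V => a a push S V => a a push a V => a a push a S a => a a push a a a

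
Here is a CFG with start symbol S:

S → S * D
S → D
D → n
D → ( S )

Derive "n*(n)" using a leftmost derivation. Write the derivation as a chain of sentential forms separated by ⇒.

S ⇒ S*D   [S → S * D]
S*D ⇒ D*D   [S → D]
D*D ⇒ n*D   [D → n]
n*D ⇒ n*(S)   [D → ( S )]
n*(S) ⇒ n*(D)   [S → D]
n*(D) ⇒ n*(n)   [D → n]

S ⇒ S*D ⇒ D*D ⇒ n*D ⇒ n*(S) ⇒ n*(D) ⇒ n*(n)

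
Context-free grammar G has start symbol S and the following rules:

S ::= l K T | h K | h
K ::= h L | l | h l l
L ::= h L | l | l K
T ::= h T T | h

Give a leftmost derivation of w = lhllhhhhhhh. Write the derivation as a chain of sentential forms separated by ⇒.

S ⇒ lKT ⇒ lhllT ⇒ lhllhTT ⇒ lhllhhTTT ⇒ lhllhhhTT ⇒ lhllhhhhTTT ⇒ lhllhhhhhTT ⇒ lhllhhhhhhT ⇒ lhllhhhhhhh

S ⇒ lKT   [S ::= l K T]
lKT ⇒ lhllT   [K ::= h l l]
lhllT ⇒ lhllhTT   [T ::= h T T]
lhllhTT ⇒ lhllhhTTT   [T ::= h T T]
lhllhhTTT ⇒ lhllhhhTT   [T ::= h]
lhllhhhTT ⇒ lhllhhhhTTT   [T ::= h T T]
lhllhhhhTTT ⇒ lhllhhhhhTT   [T ::= h]
lhllhhhhhTT ⇒ lhllhhhhhhT   [T ::= h]
lhllhhhhhhT ⇒ lhllhhhhhhh   [T ::= h]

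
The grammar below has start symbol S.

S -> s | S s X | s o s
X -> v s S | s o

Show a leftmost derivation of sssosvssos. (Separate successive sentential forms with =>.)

S => SsX => SsXsX => ssXsX => sssosX => sssosvsS => sssosvssos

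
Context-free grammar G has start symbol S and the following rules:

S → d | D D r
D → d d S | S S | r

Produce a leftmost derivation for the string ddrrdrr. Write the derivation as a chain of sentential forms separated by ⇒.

S ⇒ DDr ⇒ SSDr ⇒ DDrSDr ⇒ SSDrSDr ⇒ dSDrSDr ⇒ ddDrSDr ⇒ ddrrSDr ⇒ ddrrdDr ⇒ ddrrdrr

S ⇒ DDr   [S → D D r]
DDr ⇒ SSDr   [D → S S]
SSDr ⇒ DDrSDr   [S → D D r]
DDrSDr ⇒ SSDrSDr   [D → S S]
SSDrSDr ⇒ dSDrSDr   [S → d]
dSDrSDr ⇒ ddDrSDr   [S → d]
ddDrSDr ⇒ ddrrSDr   [D → r]
ddrrSDr ⇒ ddrrdDr   [S → d]
ddrrdDr ⇒ ddrrdrr   [D → r]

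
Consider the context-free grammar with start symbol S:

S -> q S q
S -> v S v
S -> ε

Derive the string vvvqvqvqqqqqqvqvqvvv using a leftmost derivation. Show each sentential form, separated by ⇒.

S ⇒ vSv   [S -> v S v]
vSv ⇒ vvSvv   [S -> v S v]
vvSvv ⇒ vvvSvvv   [S -> v S v]
vvvSvvv ⇒ vvvqSqvvv   [S -> q S q]
vvvqSqvvv ⇒ vvvqvSvqvvv   [S -> v S v]
vvvqvSvqvvv ⇒ vvvqvqSqvqvvv   [S -> q S q]
vvvqvqSqvqvvv ⇒ vvvqvqvSvqvqvvv   [S -> v S v]
vvvqvqvSvqvqvvv ⇒ vvvqvqvqSqvqvqvvv   [S -> q S q]
vvvqvqvqSqvqvqvvv ⇒ vvvqvqvqqSqqvqvqvvv   [S -> q S q]
vvvqvqvqqSqqvqvqvvv ⇒ vvvqvqvqqqSqqqvqvqvvv   [S -> q S q]
vvvqvqvqqqSqqqvqvqvvv ⇒ vvvqvqvqqqqqqvqvqvvv   [S -> ε]

S⇒vSv⇒vvSvv⇒vvvSvvv⇒vvvqSqvvv⇒vvvqvSvqvvv⇒vvvqvqSqvqvvv⇒vvvqvqvSvqvqvvv⇒vvvqvqvqSqvqvqvvv⇒vvvqvqvqqSqqvqvqvvv⇒vvvqvqvqqqSqqqvqvqvvv⇒vvvqvqvqqqqqqvqvqvvv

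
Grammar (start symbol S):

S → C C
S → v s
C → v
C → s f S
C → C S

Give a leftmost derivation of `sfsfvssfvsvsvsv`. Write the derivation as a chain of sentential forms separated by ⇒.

S ⇒ CC ⇒ CSC ⇒ CSSC ⇒ sfSSSC ⇒ sfCCSSC ⇒ sfsfSCSSC ⇒ sfsfvsCSSC ⇒ sfsfvssfSSSC ⇒ sfsfvssfvsSSC ⇒ sfsfvssfvsvsSC ⇒ sfsfvssfvsvsvsC ⇒ sfsfvssfvsvsvsv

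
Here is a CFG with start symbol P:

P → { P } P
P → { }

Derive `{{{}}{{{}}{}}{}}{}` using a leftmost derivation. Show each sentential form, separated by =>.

P=>{P}P=>{{P}P}P=>{{{}}P}P=>{{{}}{P}P}P=>{{{}}{{P}P}P}P=>{{{}}{{{}}P}P}P=>{{{}}{{{}}{}}P}P=>{{{}}{{{}}{}}{}}P=>{{{}}{{{}}{}}{}}{}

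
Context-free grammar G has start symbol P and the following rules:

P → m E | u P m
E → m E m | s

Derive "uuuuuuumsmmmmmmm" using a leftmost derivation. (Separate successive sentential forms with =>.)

P => uPm => uuPmm => uuuPmmm => uuuuPmmmm => uuuuuPmmmmm => uuuuuuPmmmmmm => uuuuuuuPmmmmmmm => uuuuuuumEmmmmmmm => uuuuuuumsmmmmmmm

P => uPm   [P → u P m]
uPm => uuPmm   [P → u P m]
uuPmm => uuuPmmm   [P → u P m]
uuuPmmm => uuuuPmmmm   [P → u P m]
uuuuPmmmm => uuuuuPmmmmm   [P → u P m]
uuuuuPmmmmm => uuuuuuPmmmmmm   [P → u P m]
uuuuuuPmmmmmm => uuuuuuuPmmmmmmm   [P → u P m]
uuuuuuuPmmmmmmm => uuuuuuumEmmmmmmm   [P → m E]
uuuuuuumEmmmmmmm => uuuuuuumsmmmmmmm   [E → s]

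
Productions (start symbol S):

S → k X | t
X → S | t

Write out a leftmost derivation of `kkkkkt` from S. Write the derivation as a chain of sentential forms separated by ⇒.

S ⇒ kX ⇒ kS ⇒ kkX ⇒ kkS ⇒ kkkX ⇒ kkkS ⇒ kkkkX ⇒ kkkkS ⇒ kkkkkX ⇒ kkkkkt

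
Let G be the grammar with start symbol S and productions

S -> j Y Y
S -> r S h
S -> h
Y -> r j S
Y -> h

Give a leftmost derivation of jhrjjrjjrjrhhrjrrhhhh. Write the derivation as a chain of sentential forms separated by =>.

S => jYY => jhY => jhrjS => jhrjjYY => jhrjjrjSY => jhrjjrjjYYY => jhrjjrjjrjSYY => jhrjjrjjrjrShYY => jhrjjrjjrjrhhYY => jhrjjrjjrjrhhrjSY => jhrjjrjjrjrhhrjrShY => jhrjjrjjrjrhhrjrrShhY => jhrjjrjjrjrhhrjrrhhhY => jhrjjrjjrjrhhrjrrhhhh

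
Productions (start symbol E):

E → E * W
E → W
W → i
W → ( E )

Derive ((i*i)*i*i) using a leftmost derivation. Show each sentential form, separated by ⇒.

E⇒W⇒(E)⇒(E*W)⇒(E*W*W)⇒(W*W*W)⇒((E)*W*W)⇒((E*W)*W*W)⇒((W*W)*W*W)⇒((i*W)*W*W)⇒((i*i)*W*W)⇒((i*i)*i*W)⇒((i*i)*i*i)

E ⇒ W   [E → W]
W ⇒ (E)   [W → ( E )]
(E) ⇒ (E*W)   [E → E * W]
(E*W) ⇒ (E*W*W)   [E → E * W]
(E*W*W) ⇒ (W*W*W)   [E → W]
(W*W*W) ⇒ ((E)*W*W)   [W → ( E )]
((E)*W*W) ⇒ ((E*W)*W*W)   [E → E * W]
((E*W)*W*W) ⇒ ((W*W)*W*W)   [E → W]
((W*W)*W*W) ⇒ ((i*W)*W*W)   [W → i]
((i*W)*W*W) ⇒ ((i*i)*W*W)   [W → i]
((i*i)*W*W) ⇒ ((i*i)*i*W)   [W → i]
((i*i)*i*W) ⇒ ((i*i)*i*i)   [W → i]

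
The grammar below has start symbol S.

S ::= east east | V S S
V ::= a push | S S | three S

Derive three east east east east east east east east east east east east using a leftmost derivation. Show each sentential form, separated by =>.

S => V S S   [S ::= V S S]
V S S => S S S S   [V ::= S S]
S S S S => V S S S S S   [S ::= V S S]
V S S S S S => three S S S S S S   [V ::= three S]
three S S S S S S => three east east S S S S S   [S ::= east east]
three east east S S S S S => three east east east east S S S S   [S ::= east east]
three east east east east S S S S => three east east east east east east S S S   [S ::= east east]
three east east east east east east S S S => three east east east east east east east east S S   [S ::= east east]
three east east east east east east east east S S => three east east east east east east east east east east S   [S ::= east east]
three east east east east east east east east east east S => three east east east east east east east east east east east east   [S ::= east east]

S => V S S => S S S S => V S S S S S => three S S S S S S => three east east S S S S S => three east east east east S S S S => three east east east east east east S S S => three east east east east east east east east S S => three east east east east east east east east east east S => three east east east east east east east east east east east east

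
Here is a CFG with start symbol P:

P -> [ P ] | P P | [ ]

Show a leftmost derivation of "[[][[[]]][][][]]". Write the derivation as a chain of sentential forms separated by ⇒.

P⇒[P]⇒[PP]⇒[[]P]⇒[[]PP]⇒[[]PPP]⇒[[]PPPP]⇒[[][P]PPP]⇒[[][[P]]PPP]⇒[[][[[]]]PPP]⇒[[][[[]]][]PP]⇒[[][[[]]][][]P]⇒[[][[[]]][][][]]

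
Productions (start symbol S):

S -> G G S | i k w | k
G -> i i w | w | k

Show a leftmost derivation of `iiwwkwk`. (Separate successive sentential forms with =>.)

S => GGS   [S -> G G S]
GGS => iiwGS   [G -> i i w]
iiwGS => iiwwS   [G -> w]
iiwwS => iiwwGGS   [S -> G G S]
iiwwGGS => iiwwkGS   [G -> k]
iiwwkGS => iiwwkwS   [G -> w]
iiwwkwS => iiwwkwk   [S -> k]

S => GGS => iiwGS => iiwwS => iiwwGGS => iiwwkGS => iiwwkwS => iiwwkwk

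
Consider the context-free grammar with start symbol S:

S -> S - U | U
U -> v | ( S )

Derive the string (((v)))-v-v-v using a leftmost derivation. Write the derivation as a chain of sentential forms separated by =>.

S=>S-U=>S-U-U=>S-U-U-U=>U-U-U-U=>(S)-U-U-U=>(U)-U-U-U=>((S))-U-U-U=>((U))-U-U-U=>(((S)))-U-U-U=>(((U)))-U-U-U=>(((v)))-U-U-U=>(((v)))-v-U-U=>(((v)))-v-v-U=>(((v)))-v-v-v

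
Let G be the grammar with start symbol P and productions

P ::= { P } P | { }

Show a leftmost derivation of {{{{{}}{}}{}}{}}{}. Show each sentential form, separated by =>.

P => {P}P   [P ::= { P } P]
{P}P => {{P}P}P   [P ::= { P } P]
{{P}P}P => {{{P}P}P}P   [P ::= { P } P]
{{{P}P}P}P => {{{{P}P}P}P}P   [P ::= { P } P]
{{{{P}P}P}P}P => {{{{{}}P}P}P}P   [P ::= { }]
{{{{{}}P}P}P}P => {{{{{}}{}}P}P}P   [P ::= { }]
{{{{{}}{}}P}P}P => {{{{{}}{}}{}}P}P   [P ::= { }]
{{{{{}}{}}{}}P}P => {{{{{}}{}}{}}{}}P   [P ::= { }]
{{{{{}}{}}{}}{}}P => {{{{{}}{}}{}}{}}{}   [P ::= { }]

P => {P}P => {{P}P}P => {{{P}P}P}P => {{{{P}P}P}P}P => {{{{{}}P}P}P}P => {{{{{}}{}}P}P}P => {{{{{}}{}}{}}P}P => {{{{{}}{}}{}}{}}P => {{{{{}}{}}{}}{}}{}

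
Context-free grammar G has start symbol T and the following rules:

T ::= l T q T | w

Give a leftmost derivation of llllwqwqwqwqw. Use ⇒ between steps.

T ⇒ lTqT ⇒ llTqTqT ⇒ lllTqTqTqT ⇒ llllTqTqTqTqT ⇒ llllwqTqTqTqT ⇒ llllwqwqTqTqT ⇒ llllwqwqwqTqT ⇒ llllwqwqwqwqT ⇒ llllwqwqwqwqw

T ⇒ lTqT   [T ::= l T q T]
lTqT ⇒ llTqTqT   [T ::= l T q T]
llTqTqT ⇒ lllTqTqTqT   [T ::= l T q T]
lllTqTqTqT ⇒ llllTqTqTqTqT   [T ::= l T q T]
llllTqTqTqTqT ⇒ llllwqTqTqTqT   [T ::= w]
llllwqTqTqTqT ⇒ llllwqwqTqTqT   [T ::= w]
llllwqwqTqTqT ⇒ llllwqwqwqTqT   [T ::= w]
llllwqwqwqTqT ⇒ llllwqwqwqwqT   [T ::= w]
llllwqwqwqwqT ⇒ llllwqwqwqwqw   [T ::= w]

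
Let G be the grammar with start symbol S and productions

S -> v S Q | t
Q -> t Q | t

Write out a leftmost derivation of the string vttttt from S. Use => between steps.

S=>vSQ=>vtQ=>vttQ=>vtttQ=>vttttQ=>vttttt

S => vSQ   [S -> v S Q]
vSQ => vtQ   [S -> t]
vtQ => vttQ   [Q -> t Q]
vttQ => vtttQ   [Q -> t Q]
vtttQ => vttttQ   [Q -> t Q]
vttttQ => vttttt   [Q -> t]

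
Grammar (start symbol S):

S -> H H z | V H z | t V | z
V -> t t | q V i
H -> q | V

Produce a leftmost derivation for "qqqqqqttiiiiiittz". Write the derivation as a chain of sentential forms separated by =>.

S => VHz   [S -> V H z]
VHz => qViHz   [V -> q V i]
qViHz => qqViiHz   [V -> q V i]
qqViiHz => qqqViiiHz   [V -> q V i]
qqqViiiHz => qqqqViiiiHz   [V -> q V i]
qqqqViiiiHz => qqqqqViiiiiHz   [V -> q V i]
qqqqqViiiiiHz => qqqqqqViiiiiiHz   [V -> q V i]
qqqqqqViiiiiiHz => qqqqqqttiiiiiiHz   [V -> t t]
qqqqqqttiiiiiiHz => qqqqqqttiiiiiiVz   [H -> V]
qqqqqqttiiiiiiVz => qqqqqqttiiiiiittz   [V -> t t]

S=>VHz=>qViHz=>qqViiHz=>qqqViiiHz=>qqqqViiiiHz=>qqqqqViiiiiHz=>qqqqqqViiiiiiHz=>qqqqqqttiiiiiiHz=>qqqqqqttiiiiiiVz=>qqqqqqttiiiiiittz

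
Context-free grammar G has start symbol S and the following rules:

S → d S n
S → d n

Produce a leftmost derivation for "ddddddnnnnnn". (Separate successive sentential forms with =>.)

S => dSn   [S → d S n]
dSn => ddSnn   [S → d S n]
ddSnn => dddSnnn   [S → d S n]
dddSnnn => ddddSnnnn   [S → d S n]
ddddSnnnn => dddddSnnnnn   [S → d S n]
dddddSnnnnn => ddddddnnnnnn   [S → d n]

S => dSn => ddSnn => dddSnnn => ddddSnnnn => dddddSnnnnn => ddddddnnnnnn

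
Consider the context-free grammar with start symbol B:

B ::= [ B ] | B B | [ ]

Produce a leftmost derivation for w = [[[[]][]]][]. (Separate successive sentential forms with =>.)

B=>BB=>[B]B=>[[B]]B=>[[BB]]B=>[[[B]B]]B=>[[[[]]B]]B=>[[[[]][]]]B=>[[[[]][]]][]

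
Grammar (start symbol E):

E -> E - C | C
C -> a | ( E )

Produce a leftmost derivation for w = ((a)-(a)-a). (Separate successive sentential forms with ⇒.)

E ⇒ C ⇒ (E) ⇒ (E-C) ⇒ (E-C-C) ⇒ (C-C-C) ⇒ ((E)-C-C) ⇒ ((C)-C-C) ⇒ ((a)-C-C) ⇒ ((a)-(E)-C) ⇒ ((a)-(C)-C) ⇒ ((a)-(a)-C) ⇒ ((a)-(a)-a)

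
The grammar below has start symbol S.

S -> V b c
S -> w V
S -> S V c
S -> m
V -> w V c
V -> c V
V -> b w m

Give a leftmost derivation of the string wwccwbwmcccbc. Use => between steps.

S => Vbc => wVcbc => wwVccbc => wwcVccbc => wwccVccbc => wwccwVcccbc => wwccwbwmcccbc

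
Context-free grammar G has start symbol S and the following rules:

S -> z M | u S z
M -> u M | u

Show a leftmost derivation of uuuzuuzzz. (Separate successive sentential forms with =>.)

S => uSz => uuSzz => uuuSzzz => uuuzMzzz => uuuzuMzzz => uuuzuuzzz

S => uSz   [S -> u S z]
uSz => uuSzz   [S -> u S z]
uuSzz => uuuSzzz   [S -> u S z]
uuuSzzz => uuuzMzzz   [S -> z M]
uuuzMzzz => uuuzuMzzz   [M -> u M]
uuuzuMzzz => uuuzuuzzz   [M -> u]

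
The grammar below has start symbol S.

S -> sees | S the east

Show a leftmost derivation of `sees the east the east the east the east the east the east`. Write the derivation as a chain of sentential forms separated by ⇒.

S ⇒ S the east   [S -> S the east]
S the east ⇒ S the east the east   [S -> S the east]
S the east the east ⇒ S the east the east the east   [S -> S the east]
S the east the east the east ⇒ S the east the east the east the east   [S -> S the east]
S the east the east the east the east ⇒ S the east the east the east the east the east   [S -> S the east]
S the east the east the east the east the east ⇒ S the east the east the east the east the east the east   [S -> S the east]
S the east the east the east the east the east the east ⇒ sees the east the east the east the east the east the east   [S -> sees]

S ⇒ S the east ⇒ S the east the east ⇒ S the east the east the east ⇒ S the east the east the east the east ⇒ S the east the east the east the east the east ⇒ S the east the east the east the east the east the east ⇒ sees the east the east the east the east the east the east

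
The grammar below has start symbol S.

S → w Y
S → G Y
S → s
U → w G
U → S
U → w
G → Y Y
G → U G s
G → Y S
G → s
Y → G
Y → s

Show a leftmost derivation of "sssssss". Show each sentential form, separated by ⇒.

S⇒GY⇒UGsY⇒SGsY⇒sGsY⇒sYYsY⇒sGYsY⇒sYYYsY⇒sGYYsY⇒sYSYYsY⇒ssSYYsY⇒sssYYsY⇒ssssYsY⇒ssssssY⇒sssssss

S ⇒ GY   [S → G Y]
GY ⇒ UGsY   [G → U G s]
UGsY ⇒ SGsY   [U → S]
SGsY ⇒ sGsY   [S → s]
sGsY ⇒ sYYsY   [G → Y Y]
sYYsY ⇒ sGYsY   [Y → G]
sGYsY ⇒ sYYYsY   [G → Y Y]
sYYYsY ⇒ sGYYsY   [Y → G]
sGYYsY ⇒ sYSYYsY   [G → Y S]
sYSYYsY ⇒ ssSYYsY   [Y → s]
ssSYYsY ⇒ sssYYsY   [S → s]
sssYYsY ⇒ ssssYsY   [Y → s]
ssssYsY ⇒ ssssssY   [Y → s]
ssssssY ⇒ sssssss   [Y → s]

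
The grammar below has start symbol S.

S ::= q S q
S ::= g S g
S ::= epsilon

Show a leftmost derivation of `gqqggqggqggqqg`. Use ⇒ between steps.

S ⇒ gSg   [S ::= g S g]
gSg ⇒ gqSqg   [S ::= q S q]
gqSqg ⇒ gqqSqqg   [S ::= q S q]
gqqSqqg ⇒ gqqgSgqqg   [S ::= g S g]
gqqgSgqqg ⇒ gqqggSggqqg   [S ::= g S g]
gqqggSggqqg ⇒ gqqggqSqggqqg   [S ::= q S q]
gqqggqSqggqqg ⇒ gqqggqgSgqggqqg   [S ::= g S g]
gqqggqgSgqggqqg ⇒ gqqggqggqggqqg   [S ::= epsilon]

S ⇒ gSg ⇒ gqSqg ⇒ gqqSqqg ⇒ gqqgSgqqg ⇒ gqqggSggqqg ⇒ gqqggqSqggqqg ⇒ gqqggqgSgqggqqg ⇒ gqqggqggqggqqg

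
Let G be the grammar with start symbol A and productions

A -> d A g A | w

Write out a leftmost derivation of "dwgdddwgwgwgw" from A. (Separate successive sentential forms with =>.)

A=>dAgA=>dwgA=>dwgdAgA=>dwgddAgAgA=>dwgdddAgAgAgA=>dwgdddwgAgAgA=>dwgdddwgwgAgA=>dwgdddwgwgwgA=>dwgdddwgwgwgw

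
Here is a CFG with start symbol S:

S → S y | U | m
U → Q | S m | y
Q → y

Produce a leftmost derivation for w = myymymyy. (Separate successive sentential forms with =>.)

S => Sy => Syy => Uyy => Smyy => Symyy => Uymyy => Smymyy => Symymyy => Syymymyy => myymymyy

S => Sy   [S → S y]
Sy => Syy   [S → S y]
Syy => Uyy   [S → U]
Uyy => Smyy   [U → S m]
Smyy => Symyy   [S → S y]
Symyy => Uymyy   [S → U]
Uymyy => Smymyy   [U → S m]
Smymyy => Symymyy   [S → S y]
Symymyy => Syymymyy   [S → S y]
Syymymyy => myymymyy   [S → m]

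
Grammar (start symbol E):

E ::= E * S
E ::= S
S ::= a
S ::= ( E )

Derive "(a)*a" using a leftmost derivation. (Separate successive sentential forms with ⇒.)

E⇒E*S⇒S*S⇒(E)*S⇒(S)*S⇒(a)*S⇒(a)*a

E ⇒ E*S   [E ::= E * S]
E*S ⇒ S*S   [E ::= S]
S*S ⇒ (E)*S   [S ::= ( E )]
(E)*S ⇒ (S)*S   [E ::= S]
(S)*S ⇒ (a)*S   [S ::= a]
(a)*S ⇒ (a)*a   [S ::= a]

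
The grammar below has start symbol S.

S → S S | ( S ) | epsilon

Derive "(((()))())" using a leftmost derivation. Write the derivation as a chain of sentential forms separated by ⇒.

S ⇒ (S)   [S → ( S )]
(S) ⇒ (SS)   [S → S S]
(SS) ⇒ (SSS)   [S → S S]
(SSS) ⇒ ((S)SS)   [S → ( S )]
((S)SS) ⇒ (((S))SS)   [S → ( S )]
(((S))SS) ⇒ ((((S)))SS)   [S → ( S )]
((((S)))SS) ⇒ (((()))SS)   [S → epsilon]
(((()))SS) ⇒ (((()))S)   [S → epsilon]
(((()))S) ⇒ (((()))(S))   [S → ( S )]
(((()))(S)) ⇒ (((()))())   [S → epsilon]

S ⇒ (S) ⇒ (SS) ⇒ (SSS) ⇒ ((S)SS) ⇒ (((S))SS) ⇒ ((((S)))SS) ⇒ (((()))SS) ⇒ (((()))S) ⇒ (((()))(S)) ⇒ (((()))())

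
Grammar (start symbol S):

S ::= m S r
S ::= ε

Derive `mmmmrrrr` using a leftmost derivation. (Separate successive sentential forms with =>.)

S=>mSr=>mmSrr=>mmmSrrr=>mmmmSrrrr=>mmmmrrrr

S => mSr   [S ::= m S r]
mSr => mmSrr   [S ::= m S r]
mmSrr => mmmSrrr   [S ::= m S r]
mmmSrrr => mmmmSrrrr   [S ::= m S r]
mmmmSrrrr => mmmmrrrr   [S ::= ε]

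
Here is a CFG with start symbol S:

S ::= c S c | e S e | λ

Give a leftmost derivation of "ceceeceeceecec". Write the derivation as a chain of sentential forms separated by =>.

S => cSc   [S ::= c S c]
cSc => ceSec   [S ::= e S e]
ceSec => cecScec   [S ::= c S c]
cecScec => ceceSecec   [S ::= e S e]
ceceSecec => ceceeSeecec   [S ::= e S e]
ceceeSeecec => ceceecSceecec   [S ::= c S c]
ceceecSceecec => ceceeceSeceecec   [S ::= e S e]
ceceeceSeceecec => ceceeceeceecec   [S ::= λ]

S=>cSc=>ceSec=>cecScec=>ceceSecec=>ceceeSeecec=>ceceecSceecec=>ceceeceSeceecec=>ceceeceeceecec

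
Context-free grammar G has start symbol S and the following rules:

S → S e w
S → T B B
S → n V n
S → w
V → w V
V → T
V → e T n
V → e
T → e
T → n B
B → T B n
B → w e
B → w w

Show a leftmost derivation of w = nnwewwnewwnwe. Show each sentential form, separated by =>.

S => TBB   [S → T B B]
TBB => nBBB   [T → n B]
nBBB => nTBnBB   [B → T B n]
nTBnBB => nnBBnBB   [T → n B]
nnBBnBB => nnweBnBB   [B → w e]
nnweBnBB => nnwewwnBB   [B → w w]
nnwewwnBB => nnwewwnTBnB   [B → T B n]
nnwewwnTBnB => nnwewwneBnB   [T → e]
nnwewwneBnB => nnwewwnewwnB   [B → w w]
nnwewwnewwnB => nnwewwnewwnwe   [B → w e]

S=>TBB=>nBBB=>nTBnBB=>nnBBnBB=>nnweBnBB=>nnwewwnBB=>nnwewwnTBnB=>nnwewwneBnB=>nnwewwnewwnB=>nnwewwnewwnwe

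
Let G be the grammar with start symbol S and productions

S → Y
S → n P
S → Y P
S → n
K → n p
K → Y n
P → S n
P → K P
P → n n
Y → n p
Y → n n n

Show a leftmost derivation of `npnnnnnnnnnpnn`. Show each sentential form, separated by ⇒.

S ⇒ YP ⇒ npP ⇒ npKP ⇒ npYnP ⇒ npnnnnP ⇒ npnnnnKP ⇒ npnnnnYnP ⇒ npnnnnnnnnP ⇒ npnnnnnnnnKP ⇒ npnnnnnnnnnpP ⇒ npnnnnnnnnnpSn ⇒ npnnnnnnnnnpnn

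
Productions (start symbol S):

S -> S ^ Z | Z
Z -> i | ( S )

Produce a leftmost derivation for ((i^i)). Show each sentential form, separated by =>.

S => Z => (S) => (Z) => ((S)) => ((S^Z)) => ((Z^Z)) => ((i^Z)) => ((i^i))

S => Z   [S -> Z]
Z => (S)   [Z -> ( S )]
(S) => (Z)   [S -> Z]
(Z) => ((S))   [Z -> ( S )]
((S)) => ((S^Z))   [S -> S ^ Z]
((S^Z)) => ((Z^Z))   [S -> Z]
((Z^Z)) => ((i^Z))   [Z -> i]
((i^Z)) => ((i^i))   [Z -> i]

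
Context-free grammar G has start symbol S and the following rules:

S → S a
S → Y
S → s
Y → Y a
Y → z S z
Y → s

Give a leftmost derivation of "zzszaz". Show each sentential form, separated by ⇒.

S⇒Y⇒zSz⇒zSaz⇒zYaz⇒zzSzaz⇒zzYzaz⇒zzszaz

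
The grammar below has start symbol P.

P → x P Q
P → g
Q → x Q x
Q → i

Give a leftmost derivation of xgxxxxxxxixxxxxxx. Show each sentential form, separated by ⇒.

P ⇒ xPQ ⇒ xgQ ⇒ xgxQx ⇒ xgxxQxx ⇒ xgxxxQxxx ⇒ xgxxxxQxxxx ⇒ xgxxxxxQxxxxx ⇒ xgxxxxxxQxxxxxx ⇒ xgxxxxxxxQxxxxxxx ⇒ xgxxxxxxxixxxxxxx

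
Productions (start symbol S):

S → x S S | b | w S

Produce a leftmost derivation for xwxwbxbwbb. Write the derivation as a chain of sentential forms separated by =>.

S => xSS => xwSS => xwxSSS => xwxwSSS => xwxwbSS => xwxwbxSSS => xwxwbxbSS => xwxwbxbwSS => xwxwbxbwbS => xwxwbxbwbb

S => xSS   [S → x S S]
xSS => xwSS   [S → w S]
xwSS => xwxSSS   [S → x S S]
xwxSSS => xwxwSSS   [S → w S]
xwxwSSS => xwxwbSS   [S → b]
xwxwbSS => xwxwbxSSS   [S → x S S]
xwxwbxSSS => xwxwbxbSS   [S → b]
xwxwbxbSS => xwxwbxbwSS   [S → w S]
xwxwbxbwSS => xwxwbxbwbS   [S → b]
xwxwbxbwbS => xwxwbxbwbb   [S → b]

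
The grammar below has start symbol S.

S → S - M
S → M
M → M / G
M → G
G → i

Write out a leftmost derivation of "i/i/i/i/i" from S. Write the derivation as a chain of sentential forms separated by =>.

S=>M=>M/G=>M/G/G=>M/G/G/G=>M/G/G/G/G=>G/G/G/G/G=>i/G/G/G/G=>i/i/G/G/G=>i/i/i/G/G=>i/i/i/i/G=>i/i/i/i/i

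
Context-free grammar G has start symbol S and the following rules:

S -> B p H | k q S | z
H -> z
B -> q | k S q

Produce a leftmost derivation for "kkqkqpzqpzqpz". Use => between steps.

S => BpH   [S -> B p H]
BpH => kSqpH   [B -> k S q]
kSqpH => kkqSqpH   [S -> k q S]
kkqSqpH => kkqBpHqpH   [S -> B p H]
kkqBpHqpH => kkqkSqpHqpH   [B -> k S q]
kkqkSqpHqpH => kkqkBpHqpHqpH   [S -> B p H]
kkqkBpHqpHqpH => kkqkqpHqpHqpH   [B -> q]
kkqkqpHqpHqpH => kkqkqpzqpHqpH   [H -> z]
kkqkqpzqpHqpH => kkqkqpzqpzqpH   [H -> z]
kkqkqpzqpzqpH => kkqkqpzqpzqpz   [H -> z]

S => BpH => kSqpH => kkqSqpH => kkqBpHqpH => kkqkSqpHqpH => kkqkBpHqpHqpH => kkqkqpHqpHqpH => kkqkqpzqpHqpH => kkqkqpzqpzqpH => kkqkqpzqpzqpz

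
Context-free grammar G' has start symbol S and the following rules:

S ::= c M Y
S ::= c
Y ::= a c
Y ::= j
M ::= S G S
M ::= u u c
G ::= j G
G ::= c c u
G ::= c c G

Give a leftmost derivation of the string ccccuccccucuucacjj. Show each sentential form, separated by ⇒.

S ⇒ cMY ⇒ cSGSY ⇒ ccGSY ⇒ ccccuSY ⇒ ccccucMYY ⇒ ccccucSGSYY ⇒ ccccuccGSYY ⇒ ccccuccccuSYY ⇒ ccccuccccucMYYY ⇒ ccccuccccucuucYYY ⇒ ccccuccccucuucacYY ⇒ ccccuccccucuucacjY ⇒ ccccuccccucuucacjj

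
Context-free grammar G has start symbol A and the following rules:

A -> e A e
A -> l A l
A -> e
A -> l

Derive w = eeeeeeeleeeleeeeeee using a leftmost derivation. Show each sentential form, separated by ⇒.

A⇒eAe⇒eeAee⇒eeeAeee⇒eeeeAeeee⇒eeeeeAeeeee⇒eeeeeeAeeeeee⇒eeeeeeeAeeeeeee⇒eeeeeeelAleeeeeee⇒eeeeeeeleAeleeeeeee⇒eeeeeeeleeeleeeeeee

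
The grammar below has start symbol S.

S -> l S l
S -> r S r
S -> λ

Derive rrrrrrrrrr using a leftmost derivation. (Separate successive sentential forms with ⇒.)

S ⇒ rSr ⇒ rrSrr ⇒ rrrSrrr ⇒ rrrrSrrrr ⇒ rrrrrSrrrrr ⇒ rrrrrrrrrr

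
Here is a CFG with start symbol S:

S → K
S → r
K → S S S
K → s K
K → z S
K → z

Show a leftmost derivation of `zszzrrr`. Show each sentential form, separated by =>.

S=>K=>zS=>zK=>zsK=>zsSSS=>zsKSS=>zszSSS=>zszKSS=>zszzSSS=>zszzrSS=>zszzrrS=>zszzrrr

S => K   [S → K]
K => zS   [K → z S]
zS => zK   [S → K]
zK => zsK   [K → s K]
zsK => zsSSS   [K → S S S]
zsSSS => zsKSS   [S → K]
zsKSS => zszSSS   [K → z S]
zszSSS => zszKSS   [S → K]
zszKSS => zszzSSS   [K → z S]
zszzSSS => zszzrSS   [S → r]
zszzrSS => zszzrrS   [S → r]
zszzrrS => zszzrrr   [S → r]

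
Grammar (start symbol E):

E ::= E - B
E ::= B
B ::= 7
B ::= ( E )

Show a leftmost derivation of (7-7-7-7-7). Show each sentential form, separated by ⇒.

E ⇒ B   [E ::= B]
B ⇒ (E)   [B ::= ( E )]
(E) ⇒ (E-B)   [E ::= E - B]
(E-B) ⇒ (E-B-B)   [E ::= E - B]
(E-B-B) ⇒ (E-B-B-B)   [E ::= E - B]
(E-B-B-B) ⇒ (E-B-B-B-B)   [E ::= E - B]
(E-B-B-B-B) ⇒ (B-B-B-B-B)   [E ::= B]
(B-B-B-B-B) ⇒ (7-B-B-B-B)   [B ::= 7]
(7-B-B-B-B) ⇒ (7-7-B-B-B)   [B ::= 7]
(7-7-B-B-B) ⇒ (7-7-7-B-B)   [B ::= 7]
(7-7-7-B-B) ⇒ (7-7-7-7-B)   [B ::= 7]
(7-7-7-7-B) ⇒ (7-7-7-7-7)   [B ::= 7]

E ⇒ B ⇒ (E) ⇒ (E-B) ⇒ (E-B-B) ⇒ (E-B-B-B) ⇒ (E-B-B-B-B) ⇒ (B-B-B-B-B) ⇒ (7-B-B-B-B) ⇒ (7-7-B-B-B) ⇒ (7-7-7-B-B) ⇒ (7-7-7-7-B) ⇒ (7-7-7-7-7)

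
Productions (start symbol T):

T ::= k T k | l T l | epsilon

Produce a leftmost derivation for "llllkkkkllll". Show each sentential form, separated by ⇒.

T ⇒ lTl ⇒ llTll ⇒ lllTlll ⇒ llllTllll ⇒ llllkTkllll ⇒ llllkkTkkllll ⇒ llllkkkkllll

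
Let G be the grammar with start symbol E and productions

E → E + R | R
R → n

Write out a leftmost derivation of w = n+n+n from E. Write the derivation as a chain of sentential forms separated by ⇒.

E ⇒ E+R ⇒ E+R+R ⇒ R+R+R ⇒ n+R+R ⇒ n+n+R ⇒ n+n+n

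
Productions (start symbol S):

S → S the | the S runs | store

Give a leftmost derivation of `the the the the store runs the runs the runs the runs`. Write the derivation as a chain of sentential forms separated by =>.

S => the S runs   [S → the S runs]
the S runs => the S the runs   [S → S the]
the S the runs => the the S runs the runs   [S → the S runs]
the the S runs the runs => the the S the runs the runs   [S → S the]
the the S the runs the runs => the the the S runs the runs the runs   [S → the S runs]
the the the S runs the runs the runs => the the the S the runs the runs the runs   [S → S the]
the the the S the runs the runs the runs => the the the the S runs the runs the runs the runs   [S → the S runs]
the the the the S runs the runs the runs the runs => the the the the store runs the runs the runs the runs   [S → store]

S => the S runs => the S the runs => the the S runs the runs => the the S the runs the runs => the the the S runs the runs the runs => the the the S the runs the runs the runs => the the the the S runs the runs the runs the runs => the the the the store runs the runs the runs the runs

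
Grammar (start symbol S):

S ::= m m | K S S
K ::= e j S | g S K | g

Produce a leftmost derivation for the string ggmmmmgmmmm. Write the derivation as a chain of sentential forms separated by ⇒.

S⇒KSS⇒gSKSS⇒gKSSKSS⇒ggSSKSS⇒ggmmSKSS⇒ggmmmmKSS⇒ggmmmmgSS⇒ggmmmmgmmS⇒ggmmmmgmmmm

S ⇒ KSS   [S ::= K S S]
KSS ⇒ gSKSS   [K ::= g S K]
gSKSS ⇒ gKSSKSS   [S ::= K S S]
gKSSKSS ⇒ ggSSKSS   [K ::= g]
ggSSKSS ⇒ ggmmSKSS   [S ::= m m]
ggmmSKSS ⇒ ggmmmmKSS   [S ::= m m]
ggmmmmKSS ⇒ ggmmmmgSS   [K ::= g]
ggmmmmgSS ⇒ ggmmmmgmmS   [S ::= m m]
ggmmmmgmmS ⇒ ggmmmmgmmmm   [S ::= m m]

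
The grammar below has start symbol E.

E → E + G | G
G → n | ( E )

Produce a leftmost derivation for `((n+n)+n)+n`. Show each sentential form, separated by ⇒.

E ⇒ E+G ⇒ G+G ⇒ (E)+G ⇒ (E+G)+G ⇒ (G+G)+G ⇒ ((E)+G)+G ⇒ ((E+G)+G)+G ⇒ ((G+G)+G)+G ⇒ ((n+G)+G)+G ⇒ ((n+n)+G)+G ⇒ ((n+n)+n)+G ⇒ ((n+n)+n)+n

E ⇒ E+G   [E → E + G]
E+G ⇒ G+G   [E → G]
G+G ⇒ (E)+G   [G → ( E )]
(E)+G ⇒ (E+G)+G   [E → E + G]
(E+G)+G ⇒ (G+G)+G   [E → G]
(G+G)+G ⇒ ((E)+G)+G   [G → ( E )]
((E)+G)+G ⇒ ((E+G)+G)+G   [E → E + G]
((E+G)+G)+G ⇒ ((G+G)+G)+G   [E → G]
((G+G)+G)+G ⇒ ((n+G)+G)+G   [G → n]
((n+G)+G)+G ⇒ ((n+n)+G)+G   [G → n]
((n+n)+G)+G ⇒ ((n+n)+n)+G   [G → n]
((n+n)+n)+G ⇒ ((n+n)+n)+n   [G → n]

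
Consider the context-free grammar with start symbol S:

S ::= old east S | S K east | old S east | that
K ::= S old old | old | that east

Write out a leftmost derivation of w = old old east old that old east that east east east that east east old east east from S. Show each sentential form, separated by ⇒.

S ⇒ old S east ⇒ old S K east east ⇒ old S K east K east east ⇒ old old east S K east K east east ⇒ old old east old S east K east K east east ⇒ old old east old S K east east K east K east east ⇒ old old east old S K east K east east K east K east east ⇒ old old east old that K east K east east K east K east east ⇒ old old east old that old east K east east K east K east east ⇒ old old east old that old east that east east east K east K east east ⇒ old old east old that old east that east east east that east east K east east ⇒ old old east old that old east that east east east that east east old east east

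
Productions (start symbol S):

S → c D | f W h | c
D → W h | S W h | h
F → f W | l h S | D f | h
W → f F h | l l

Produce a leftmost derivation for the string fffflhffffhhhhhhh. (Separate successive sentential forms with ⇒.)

S ⇒ fWh ⇒ ffFhh ⇒ fffWhh ⇒ ffffFhhh ⇒ fffflhShhh ⇒ fffflhfWhhhh ⇒ fffflhffFhhhhh ⇒ fffflhfffWhhhhh ⇒ fffflhffffFhhhhhh ⇒ fffflhffffhhhhhhh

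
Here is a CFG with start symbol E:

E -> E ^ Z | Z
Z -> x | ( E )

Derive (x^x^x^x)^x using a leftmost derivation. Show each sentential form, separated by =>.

E => E^Z => Z^Z => (E)^Z => (E^Z)^Z => (E^Z^Z)^Z => (E^Z^Z^Z)^Z => (Z^Z^Z^Z)^Z => (x^Z^Z^Z)^Z => (x^x^Z^Z)^Z => (x^x^x^Z)^Z => (x^x^x^x)^Z => (x^x^x^x)^x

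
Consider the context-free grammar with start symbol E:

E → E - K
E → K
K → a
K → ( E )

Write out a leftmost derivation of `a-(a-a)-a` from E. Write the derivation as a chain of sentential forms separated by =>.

E => E-K => E-K-K => K-K-K => a-K-K => a-(E)-K => a-(E-K)-K => a-(K-K)-K => a-(a-K)-K => a-(a-a)-K => a-(a-a)-a

E => E-K   [E → E - K]
E-K => E-K-K   [E → E - K]
E-K-K => K-K-K   [E → K]
K-K-K => a-K-K   [K → a]
a-K-K => a-(E)-K   [K → ( E )]
a-(E)-K => a-(E-K)-K   [E → E - K]
a-(E-K)-K => a-(K-K)-K   [E → K]
a-(K-K)-K => a-(a-K)-K   [K → a]
a-(a-K)-K => a-(a-a)-K   [K → a]
a-(a-a)-K => a-(a-a)-a   [K → a]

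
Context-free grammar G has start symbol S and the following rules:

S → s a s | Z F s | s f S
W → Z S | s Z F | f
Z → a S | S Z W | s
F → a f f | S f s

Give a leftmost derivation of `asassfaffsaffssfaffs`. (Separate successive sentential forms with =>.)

S => ZFs   [S → Z F s]
ZFs => SZWFs   [Z → S Z W]
SZWFs => ZFsZWFs   [S → Z F s]
ZFsZWFs => aSFsZWFs   [Z → a S]
aSFsZWFs => aZFsFsZWFs   [S → Z F s]
aZFsFsZWFs => aSZWFsFsZWFs   [Z → S Z W]
aSZWFsFsZWFs => asasZWFsFsZWFs   [S → s a s]
asasZWFsFsZWFs => asassWFsFsZWFs   [Z → s]
asassWFsFsZWFs => asassfFsFsZWFs   [W → f]
asassfFsFsZWFs => asassfaffsFsZWFs   [F → a f f]
asassfaffsFsZWFs => asassfaffsaffsZWFs   [F → a f f]
asassfaffsaffsZWFs => asassfaffsaffssWFs   [Z → s]
asassfaffsaffssWFs => asassfaffsaffssfFs   [W → f]
asassfaffsaffssfFs => asassfaffsaffssfaffs   [F → a f f]

S => ZFs => SZWFs => ZFsZWFs => aSFsZWFs => aZFsFsZWFs => aSZWFsFsZWFs => asasZWFsFsZWFs => asassWFsFsZWFs => asassfFsFsZWFs => asassfaffsFsZWFs => asassfaffsaffsZWFs => asassfaffsaffssWFs => asassfaffsaffssfFs => asassfaffsaffssfaffs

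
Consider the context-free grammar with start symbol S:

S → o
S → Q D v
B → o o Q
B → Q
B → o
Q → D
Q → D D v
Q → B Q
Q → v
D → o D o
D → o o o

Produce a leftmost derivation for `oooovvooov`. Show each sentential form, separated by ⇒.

S ⇒ QDv ⇒ BQDv ⇒ oQDv ⇒ oBQDv ⇒ oooQQDv ⇒ oooBQQDv ⇒ ooooQQDv ⇒ oooovQDv ⇒ oooovvDv ⇒ oooovvooov

S ⇒ QDv   [S → Q D v]
QDv ⇒ BQDv   [Q → B Q]
BQDv ⇒ oQDv   [B → o]
oQDv ⇒ oBQDv   [Q → B Q]
oBQDv ⇒ oooQQDv   [B → o o Q]
oooQQDv ⇒ oooBQQDv   [Q → B Q]
oooBQQDv ⇒ ooooQQDv   [B → o]
ooooQQDv ⇒ oooovQDv   [Q → v]
oooovQDv ⇒ oooovvDv   [Q → v]
oooovvDv ⇒ oooovvooov   [D → o o o]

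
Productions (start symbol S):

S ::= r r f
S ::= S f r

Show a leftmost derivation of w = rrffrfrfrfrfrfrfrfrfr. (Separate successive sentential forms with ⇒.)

S ⇒ Sfr   [S ::= S f r]
Sfr ⇒ Sfrfr   [S ::= S f r]
Sfrfr ⇒ Sfrfrfr   [S ::= S f r]
Sfrfrfr ⇒ Sfrfrfrfr   [S ::= S f r]
Sfrfrfrfr ⇒ Sfrfrfrfrfr   [S ::= S f r]
Sfrfrfrfrfr ⇒ Sfrfrfrfrfrfr   [S ::= S f r]
Sfrfrfrfrfrfr ⇒ Sfrfrfrfrfrfrfr   [S ::= S f r]
Sfrfrfrfrfrfrfr ⇒ Sfrfrfrfrfrfrfrfr   [S ::= S f r]
Sfrfrfrfrfrfrfrfr ⇒ Sfrfrfrfrfrfrfrfrfr   [S ::= S f r]
Sfrfrfrfrfrfrfrfrfr ⇒ rrffrfrfrfrfrfrfrfrfr   [S ::= r r f]

S ⇒ Sfr ⇒ Sfrfr ⇒ Sfrfrfr ⇒ Sfrfrfrfr ⇒ Sfrfrfrfrfr ⇒ Sfrfrfrfrfrfr ⇒ Sfrfrfrfrfrfrfr ⇒ Sfrfrfrfrfrfrfrfr ⇒ Sfrfrfrfrfrfrfrfrfr ⇒ rrffrfrfrfrfrfrfrfrfr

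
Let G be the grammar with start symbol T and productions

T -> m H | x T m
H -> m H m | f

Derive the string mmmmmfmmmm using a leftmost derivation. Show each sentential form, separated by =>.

T => mH => mmHm => mmmHmm => mmmmHmmm => mmmmmHmmmm => mmmmmfmmmm

T => mH   [T -> m H]
mH => mmHm   [H -> m H m]
mmHm => mmmHmm   [H -> m H m]
mmmHmm => mmmmHmmm   [H -> m H m]
mmmmHmmm => mmmmmHmmmm   [H -> m H m]
mmmmmHmmmm => mmmmmfmmmm   [H -> f]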